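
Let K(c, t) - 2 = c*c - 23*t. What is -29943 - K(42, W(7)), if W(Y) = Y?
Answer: -31548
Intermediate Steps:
K(c, t) = 2 + c² - 23*t (K(c, t) = 2 + (c*c - 23*t) = 2 + (c² - 23*t) = 2 + c² - 23*t)
-29943 - K(42, W(7)) = -29943 - (2 + 42² - 23*7) = -29943 - (2 + 1764 - 161) = -29943 - 1*1605 = -29943 - 1605 = -31548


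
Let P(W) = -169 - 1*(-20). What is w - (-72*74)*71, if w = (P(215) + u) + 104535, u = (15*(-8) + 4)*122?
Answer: 468522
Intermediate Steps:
P(W) = -149 (P(W) = -169 + 20 = -149)
u = -14152 (u = (-120 + 4)*122 = -116*122 = -14152)
w = 90234 (w = (-149 - 14152) + 104535 = -14301 + 104535 = 90234)
w - (-72*74)*71 = 90234 - (-72*74)*71 = 90234 - (-5328)*71 = 90234 - 1*(-378288) = 90234 + 378288 = 468522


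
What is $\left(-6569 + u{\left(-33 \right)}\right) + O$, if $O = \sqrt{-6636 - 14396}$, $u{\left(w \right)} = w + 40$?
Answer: $-6562 + 2 i \sqrt{5258} \approx -6562.0 + 145.02 i$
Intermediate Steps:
$u{\left(w \right)} = 40 + w$
$O = 2 i \sqrt{5258}$ ($O = \sqrt{-21032} = 2 i \sqrt{5258} \approx 145.02 i$)
$\left(-6569 + u{\left(-33 \right)}\right) + O = \left(-6569 + \left(40 - 33\right)\right) + 2 i \sqrt{5258} = \left(-6569 + 7\right) + 2 i \sqrt{5258} = -6562 + 2 i \sqrt{5258}$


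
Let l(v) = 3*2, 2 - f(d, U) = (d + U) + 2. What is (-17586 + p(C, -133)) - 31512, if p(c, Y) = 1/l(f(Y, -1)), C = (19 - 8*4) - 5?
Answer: -294587/6 ≈ -49098.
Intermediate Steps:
f(d, U) = -U - d (f(d, U) = 2 - ((d + U) + 2) = 2 - ((U + d) + 2) = 2 - (2 + U + d) = 2 + (-2 - U - d) = -U - d)
l(v) = 6
C = -18 (C = (19 - 32) - 5 = -13 - 5 = -18)
p(c, Y) = ⅙ (p(c, Y) = 1/6 = ⅙)
(-17586 + p(C, -133)) - 31512 = (-17586 + ⅙) - 31512 = -105515/6 - 31512 = -294587/6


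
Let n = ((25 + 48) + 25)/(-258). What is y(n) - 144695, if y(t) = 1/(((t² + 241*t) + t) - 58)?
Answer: -360646371646/2492459 ≈ -1.4470e+5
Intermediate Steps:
n = -49/129 (n = (73 + 25)*(-1/258) = 98*(-1/258) = -49/129 ≈ -0.37985)
y(t) = 1/(-58 + t² + 242*t) (y(t) = 1/((t² + 242*t) - 58) = 1/(-58 + t² + 242*t))
y(n) - 144695 = 1/(-58 + (-49/129)² + 242*(-49/129)) - 144695 = 1/(-58 + 2401/16641 - 11858/129) - 144695 = 1/(-2492459/16641) - 144695 = -16641/2492459 - 144695 = -360646371646/2492459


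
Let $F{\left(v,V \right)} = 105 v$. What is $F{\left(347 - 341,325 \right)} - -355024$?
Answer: $355654$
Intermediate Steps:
$F{\left(347 - 341,325 \right)} - -355024 = 105 \left(347 - 341\right) - -355024 = 105 \cdot 6 + 355024 = 630 + 355024 = 355654$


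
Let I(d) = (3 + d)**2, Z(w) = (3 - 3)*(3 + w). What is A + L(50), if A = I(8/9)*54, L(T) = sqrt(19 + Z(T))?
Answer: 2450/3 + sqrt(19) ≈ 821.03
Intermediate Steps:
Z(w) = 0 (Z(w) = 0*(3 + w) = 0)
L(T) = sqrt(19) (L(T) = sqrt(19 + 0) = sqrt(19))
A = 2450/3 (A = (3 + 8/9)**2*54 = (35/9)**2*54 = (1225/81)*54 = 2450/3 ≈ 816.67)
A + L(50) = 2450/3 + sqrt(19)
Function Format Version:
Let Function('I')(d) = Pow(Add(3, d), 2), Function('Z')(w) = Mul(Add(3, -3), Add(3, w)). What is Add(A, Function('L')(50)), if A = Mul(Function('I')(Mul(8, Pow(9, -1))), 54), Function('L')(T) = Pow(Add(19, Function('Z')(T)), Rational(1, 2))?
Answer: Add(Rational(2450, 3), Pow(19, Rational(1, 2))) ≈ 821.03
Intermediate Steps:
Function('Z')(w) = 0 (Function('Z')(w) = Mul(0, Add(3, w)) = 0)
Function('L')(T) = Pow(19, Rational(1, 2)) (Function('L')(T) = Pow(Add(19, 0), Rational(1, 2)) = Pow(19, Rational(1, 2)))
A = Rational(2450, 3) (A = Mul(Pow(Add(3, Mul(8, Pow(9, -1))), 2), 54) = Mul(Pow(Add(3, Mul(8, Rational(1, 9))), 2), 54) = Mul(Pow(Add(3, Rational(8, 9)), 2), 54) = Mul(Pow(Rational(35, 9), 2), 54) = Mul(Rational(1225, 81), 54) = Rational(2450, 3) ≈ 816.67)
Add(A, Function('L')(50)) = Add(Rational(2450, 3), Pow(19, Rational(1, 2)))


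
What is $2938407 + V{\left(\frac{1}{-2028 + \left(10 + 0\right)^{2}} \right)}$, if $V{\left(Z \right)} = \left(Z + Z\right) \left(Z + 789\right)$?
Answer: $\frac{5461298221753}{1858592} \approx 2.9384 \cdot 10^{6}$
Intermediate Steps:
$V{\left(Z \right)} = 2 Z \left(789 + Z\right)$
$2938407 + V{\left(\frac{1}{-2028 + \left(10 + 0\right)^{2}} \right)} = 2938407 + \frac{2 \left(789 + \frac{1}{-2028 + \left(10 + 0\right)^{2}}\right)}{-2028 + \left(10 + 0\right)^{2}} = 2938407 + \frac{2 \left(789 + \frac{1}{-2028 + 10^{2}}\right)}{-2028 + 10^{2}} = 2938407 + \frac{2 \left(789 + \frac{1}{-2028 + 100}\right)}{-2028 + 100} = 2938407 + \frac{2 \left(789 + \frac{1}{-1928}\right)}{-1928} = 2938407 + 2 \left(- \frac{1}{1928}\right) \left(789 - \frac{1}{1928}\right) = 2938407 + 2 \left(- \frac{1}{1928}\right) \frac{1521191}{1928} = 2938407 - \frac{1521191}{1858592} = \frac{5461298221753}{1858592}$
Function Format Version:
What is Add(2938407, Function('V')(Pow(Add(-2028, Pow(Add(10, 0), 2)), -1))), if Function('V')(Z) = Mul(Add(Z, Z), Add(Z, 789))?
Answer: Rational(5461298221753, 1858592) ≈ 2.9384e+6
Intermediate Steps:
Function('V')(Z) = Mul(2, Z, Add(789, Z)) (Function('V')(Z) = Mul(Mul(2, Z), Add(789, Z)) = Mul(2, Z, Add(789, Z)))
Add(2938407, Function('V')(Pow(Add(-2028, Pow(Add(10, 0), 2)), -1))) = Add(2938407, Mul(2, Pow(Add(-2028, Pow(Add(10, 0), 2)), -1), Add(789, Pow(Add(-2028, Pow(Add(10, 0), 2)), -1)))) = Add(2938407, Mul(2, Pow(Add(-2028, Pow(10, 2)), -1), Add(789, Pow(Add(-2028, Pow(10, 2)), -1)))) = Add(2938407, Mul(2, Pow(Add(-2028, 100), -1), Add(789, Pow(Add(-2028, 100), -1)))) = Add(2938407, Mul(2, Pow(-1928, -1), Add(789, Pow(-1928, -1)))) = Add(2938407, Mul(2, Rational(-1, 1928), Add(789, Rational(-1, 1928)))) = Add(2938407, Mul(2, Rational(-1, 1928), Rational(1521191, 1928))) = Add(2938407, Rational(-1521191, 1858592)) = Rational(5461298221753, 1858592)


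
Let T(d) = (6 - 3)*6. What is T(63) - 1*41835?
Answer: -41817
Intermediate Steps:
T(d) = 18 (T(d) = 3*6 = 18)
T(63) - 1*41835 = 18 - 1*41835 = 18 - 41835 = -41817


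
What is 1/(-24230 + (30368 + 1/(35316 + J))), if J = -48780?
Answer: 13464/82642031 ≈ 0.00016292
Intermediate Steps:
1/(-24230 + (30368 + 1/(35316 + J))) = 1/(-24230 + (30368 + 1/(35316 - 48780))) = 1/(-24230 + (30368 + 1/(-13464))) = 1/(-24230 + (30368 - 1/13464)) = 1/(-24230 + 408874751/13464) = 1/(82642031/13464) = 13464/82642031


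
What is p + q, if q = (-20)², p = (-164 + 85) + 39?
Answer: 360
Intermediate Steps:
p = -40 (p = -79 + 39 = -40)
q = 400
p + q = -40 + 400 = 360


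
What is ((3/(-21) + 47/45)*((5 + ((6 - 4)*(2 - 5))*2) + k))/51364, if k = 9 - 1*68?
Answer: -1562/1348305 ≈ -0.0011585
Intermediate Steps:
k = -59 (k = 9 - 68 = -59)
((3/(-21) + 47/45)*((5 + ((6 - 4)*(2 - 5))*2) + k))/51364 = ((3/(-21) + 47/45)*((5 + ((6 - 4)*(2 - 5))*2) - 59))/51364 = ((3*(-1/21) + 47*(1/45))*((5 + (2*(-3))*2) - 59))*(1/51364) = ((-⅐ + 47/45)*((5 - 6*2) - 59))*(1/51364) = (284*((5 - 12) - 59)/315)*(1/51364) = (284*(-7 - 59)/315)*(1/51364) = ((284/315)*(-66))*(1/51364) = -6248/105*1/51364 = -1562/1348305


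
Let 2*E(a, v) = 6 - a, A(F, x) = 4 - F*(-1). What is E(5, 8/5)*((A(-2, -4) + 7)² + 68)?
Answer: 149/2 ≈ 74.500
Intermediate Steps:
A(F, x) = 4 + F (A(F, x) = 4 - (-1)*F = 4 + F)
E(a, v) = 3 - a/2 (E(a, v) = (6 - a)/2 = 3 - a/2)
E(5, 8/5)*((A(-2, -4) + 7)² + 68) = (3 - ½*5)*(((4 - 2) + 7)² + 68) = (3 - 5/2)*((2 + 7)² + 68) = (9² + 68)/2 = (81 + 68)/2 = (½)*149 = 149/2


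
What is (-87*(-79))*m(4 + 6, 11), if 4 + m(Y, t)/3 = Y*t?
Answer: 2185614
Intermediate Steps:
m(Y, t) = -12 + 3*Y*t (m(Y, t) = -12 + 3*(Y*t) = -12 + 3*Y*t)
(-87*(-79))*m(4 + 6, 11) = (-87*(-79))*(-12 + 3*(4 + 6)*11) = 6873*(-12 + 3*10*11) = 6873*(-12 + 330) = 6873*318 = 2185614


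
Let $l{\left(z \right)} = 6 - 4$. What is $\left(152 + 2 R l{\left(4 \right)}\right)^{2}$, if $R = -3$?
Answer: $19600$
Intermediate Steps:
$l{\left(z \right)} = 2$ ($l{\left(z \right)} = 6 - 4 = 2$)
$\left(152 + 2 R l{\left(4 \right)}\right)^{2} = \left(152 + 2 \left(-3\right) 2\right)^{2} = \left(152 - 12\right)^{2} = 140^{2} = 19600$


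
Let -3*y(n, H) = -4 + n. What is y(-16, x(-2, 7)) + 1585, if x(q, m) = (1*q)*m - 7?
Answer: 4775/3 ≈ 1591.7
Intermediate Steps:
x(q, m) = -7 + m*q (x(q, m) = q*m - 7 = m*q - 7 = -7 + m*q)
y(n, H) = 4/3 - n/3 (y(n, H) = -(-4 + n)/3 = 4/3 - n/3)
y(-16, x(-2, 7)) + 1585 = (4/3 - 1/3*(-16)) + 1585 = (4/3 + 16/3) + 1585 = 20/3 + 1585 = 4775/3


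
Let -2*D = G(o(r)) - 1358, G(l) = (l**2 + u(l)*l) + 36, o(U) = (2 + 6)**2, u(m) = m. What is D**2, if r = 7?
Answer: 11799225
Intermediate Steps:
o(U) = 64 (o(U) = 8**2 = 64)
G(l) = 36 + 2*l**2 (G(l) = (l**2 + l*l) + 36 = (l**2 + l**2) + 36 = 2*l**2 + 36 = 36 + 2*l**2)
D = -3435 (D = -((36 + 2*64**2) - 1358)/2 = -((36 + 2*4096) - 1358)/2 = -((36 + 8192) - 1358)/2 = -(8228 - 1358)/2 = -1/2*6870 = -3435)
D**2 = (-3435)**2 = 11799225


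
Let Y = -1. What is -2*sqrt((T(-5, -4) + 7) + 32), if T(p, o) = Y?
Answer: -2*sqrt(38) ≈ -12.329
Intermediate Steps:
T(p, o) = -1
-2*sqrt((T(-5, -4) + 7) + 32) = -2*sqrt((-1 + 7) + 32) = -2*sqrt(6 + 32) = -2*sqrt(38)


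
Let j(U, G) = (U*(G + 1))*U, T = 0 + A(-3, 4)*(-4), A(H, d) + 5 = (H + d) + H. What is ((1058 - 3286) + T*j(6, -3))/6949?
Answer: -4244/6949 ≈ -0.61073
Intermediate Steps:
A(H, d) = -5 + d + 2*H (A(H, d) = -5 + ((H + d) + H) = -5 + (d + 2*H) = -5 + d + 2*H)
T = 28 (T = 0 + (-5 + 4 + 2*(-3))*(-4) = 0 + (-5 + 4 - 6)*(-4) = 0 - 7*(-4) = 0 + 28 = 28)
j(U, G) = U²*(1 + G) (j(U, G) = (U*(1 + G))*U = U²*(1 + G))
((1058 - 3286) + T*j(6, -3))/6949 = ((1058 - 3286) + 28*(6²*(1 - 3)))/6949 = (-2228 + 28*(36*(-2)))*(1/6949) = (-2228 + 28*(-72))*(1/6949) = (-2228 - 2016)*(1/6949) = -4244*1/6949 = -4244/6949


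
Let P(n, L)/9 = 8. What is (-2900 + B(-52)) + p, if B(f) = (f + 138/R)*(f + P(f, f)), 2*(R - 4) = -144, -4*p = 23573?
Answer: -671421/68 ≈ -9873.8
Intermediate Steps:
p = -23573/4 (p = -¼*23573 = -23573/4 ≈ -5893.3)
P(n, L) = 72 (P(n, L) = 9*8 = 72)
R = -68 (R = 4 + (½)*(-144) = 4 - 72 = -68)
B(f) = (72 + f)*(-69/34 + f) (B(f) = (f + 138/(-68))*(f + 72) = (f + 138*(-1/68))*(72 + f) = (f - 69/34)*(72 + f) = (-69/34 + f)*(72 + f) = (72 + f)*(-69/34 + f))
(-2900 + B(-52)) + p = (-2900 + (-2484/17 + (-52)² + (2379/34)*(-52))) - 23573/4 = (-2900 + (-2484/17 + 2704 - 61854/17)) - 23573/4 = (-2900 - 18370/17) - 23573/4 = -67670/17 - 23573/4 = -671421/68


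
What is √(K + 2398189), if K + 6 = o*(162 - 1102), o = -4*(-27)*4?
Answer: √1992103 ≈ 1411.4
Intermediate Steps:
o = 432 (o = 108*4 = 432)
K = -406086 (K = -6 + 432*(162 - 1102) = -6 + 432*(-940) = -6 - 406080 = -406086)
√(K + 2398189) = √(-406086 + 2398189) = √1992103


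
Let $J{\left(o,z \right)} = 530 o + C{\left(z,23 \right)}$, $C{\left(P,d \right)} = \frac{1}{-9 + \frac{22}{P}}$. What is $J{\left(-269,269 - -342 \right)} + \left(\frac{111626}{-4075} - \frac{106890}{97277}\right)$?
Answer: $- \frac{309596323167986779}{2171103475675} \approx -1.426 \cdot 10^{5}$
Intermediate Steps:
$J{\left(o,z \right)} = 530 o - \frac{z}{-22 + 9 z}$
$J{\left(-269,269 - -342 \right)} + \left(\frac{111626}{-4075} - \frac{106890}{97277}\right) = \frac{- (269 - -342) + 530 \left(-269\right) \left(-22 + 9 \left(269 - -342\right)\right)}{-22 + 9 \left(269 - -342\right)} + \left(\frac{111626}{-4075} - \frac{106890}{97277}\right) = \frac{- (269 + 342) + 530 \left(-269\right) \left(-22 + 9 \left(269 + 342\right)\right)}{-22 + 9 \left(269 + 342\right)} + \left(111626 \left(- \frac{1}{4075}\right) - \frac{106890}{97277}\right) = \frac{\left(-1\right) 611 + 530 \left(-269\right) \left(-22 + 9 \cdot 611\right)}{-22 + 9 \cdot 611} - \frac{11294219152}{396403775} = \frac{-611 + 530 \left(-269\right) \left(-22 + 5499\right)}{-22 + 5499} - \frac{11294219152}{396403775} = \frac{-611 + 530 \left(-269\right) 5477}{5477} - \frac{11294219152}{396403775} = \frac{-611 - 780855890}{5477} - \frac{11294219152}{396403775} = \frac{1}{5477} \left(-780856501\right) - \frac{11294219152}{396403775} = - \frac{780856501}{5477} - \frac{11294219152}{396403775} = - \frac{309596323167986779}{2171103475675}$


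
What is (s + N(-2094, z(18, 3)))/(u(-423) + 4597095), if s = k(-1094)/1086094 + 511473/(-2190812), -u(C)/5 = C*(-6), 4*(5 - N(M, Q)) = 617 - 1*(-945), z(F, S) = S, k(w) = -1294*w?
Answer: -457361760055237/5454130279130862420 ≈ -8.3856e-5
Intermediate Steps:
N(M, Q) = -771/2 (N(M, Q) = 5 - (617 - 1*(-945))/4 = 5 - (617 + 945)/4 = 5 - 1/4*1562 = 5 - 781/2 = -771/2)
u(C) = 30*C (u(C) = -5*C*(-6) = -(-30)*C = 30*C)
s = 1272942289985/1189713884164 (s = -1294*(-1094)/1086094 + 511473/(-2190812) = 1415636*(1/1086094) + 511473*(-1/2190812) = 707818/543047 - 511473/2190812 = 1272942289985/1189713884164 ≈ 1.0700)
(s + N(-2094, z(18, 3)))/(u(-423) + 4597095) = (1272942289985/1189713884164 - 771/2)/(30*(-423) + 4597095) = -457361760055237/(1189713884164*(-12690 + 4597095)) = -457361760055237/1189713884164/4584405 = -457361760055237/1189713884164*1/4584405 = -457361760055237/5454130279130862420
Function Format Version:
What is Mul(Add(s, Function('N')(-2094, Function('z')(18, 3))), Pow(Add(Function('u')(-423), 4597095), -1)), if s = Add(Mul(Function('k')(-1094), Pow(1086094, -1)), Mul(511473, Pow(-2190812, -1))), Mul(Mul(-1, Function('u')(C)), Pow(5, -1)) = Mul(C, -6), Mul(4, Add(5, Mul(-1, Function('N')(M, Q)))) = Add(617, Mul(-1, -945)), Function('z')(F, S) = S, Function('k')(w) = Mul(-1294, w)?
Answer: Rational(-457361760055237, 5454130279130862420) ≈ -8.3856e-5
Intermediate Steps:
Function('N')(M, Q) = Rational(-771, 2) (Function('N')(M, Q) = Add(5, Mul(Rational(-1, 4), Add(617, Mul(-1, -945)))) = Add(5, Mul(Rational(-1, 4), Add(617, 945))) = Add(5, Mul(Rational(-1, 4), 1562)) = Add(5, Rational(-781, 2)) = Rational(-771, 2))
Function('u')(C) = Mul(30, C) (Function('u')(C) = Mul(-5, Mul(C, -6)) = Mul(-5, Mul(-6, C)) = Mul(30, C))
s = Rational(1272942289985, 1189713884164) (s = Add(Mul(Mul(-1294, -1094), Pow(1086094, -1)), Mul(511473, Pow(-2190812, -1))) = Add(Mul(1415636, Rational(1, 1086094)), Mul(511473, Rational(-1, 2190812))) = Add(Rational(707818, 543047), Rational(-511473, 2190812)) = Rational(1272942289985, 1189713884164) ≈ 1.0700)
Mul(Add(s, Function('N')(-2094, Function('z')(18, 3))), Pow(Add(Function('u')(-423), 4597095), -1)) = Mul(Add(Rational(1272942289985, 1189713884164), Rational(-771, 2)), Pow(Add(Mul(30, -423), 4597095), -1)) = Mul(Rational(-457361760055237, 1189713884164), Pow(Add(-12690, 4597095), -1)) = Mul(Rational(-457361760055237, 1189713884164), Pow(4584405, -1)) = Mul(Rational(-457361760055237, 1189713884164), Rational(1, 4584405)) = Rational(-457361760055237, 5454130279130862420)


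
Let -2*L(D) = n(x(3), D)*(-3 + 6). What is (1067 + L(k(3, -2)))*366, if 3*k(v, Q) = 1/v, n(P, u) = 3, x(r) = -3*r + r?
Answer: 388875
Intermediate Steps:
x(r) = -2*r
k(v, Q) = 1/(3*v)
L(D) = -9/2 (L(D) = -3*(-3 + 6)/2 = -3*3/2 = -1/2*9 = -9/2)
(1067 + L(k(3, -2)))*366 = (1067 - 9/2)*366 = (2125/2)*366 = 388875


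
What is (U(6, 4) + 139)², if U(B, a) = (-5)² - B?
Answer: 24964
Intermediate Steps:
U(B, a) = 25 - B
(U(6, 4) + 139)² = ((25 - 1*6) + 139)² = ((25 - 6) + 139)² = (19 + 139)² = 158² = 24964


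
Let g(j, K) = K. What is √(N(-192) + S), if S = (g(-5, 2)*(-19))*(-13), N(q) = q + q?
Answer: √110 ≈ 10.488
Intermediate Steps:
N(q) = 2*q
S = 494 (S = (2*(-19))*(-13) = -38*(-13) = 494)
√(N(-192) + S) = √(2*(-192) + 494) = √(-384 + 494) = √110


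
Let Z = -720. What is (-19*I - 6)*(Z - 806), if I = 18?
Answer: 531048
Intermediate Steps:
(-19*I - 6)*(Z - 806) = (-19*18 - 6)*(-720 - 806) = (-342 - 6)*(-1526) = -348*(-1526) = 531048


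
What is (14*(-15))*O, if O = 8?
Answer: -1680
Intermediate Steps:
(14*(-15))*O = (14*(-15))*8 = -210*8 = -1680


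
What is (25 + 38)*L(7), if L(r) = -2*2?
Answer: -252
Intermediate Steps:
L(r) = -4
(25 + 38)*L(7) = (25 + 38)*(-4) = 63*(-4) = -252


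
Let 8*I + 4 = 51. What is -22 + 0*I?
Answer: -22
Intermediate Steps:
I = 47/8 (I = -1/2 + (1/8)*51 = -1/2 + 51/8 = 47/8 ≈ 5.8750)
-22 + 0*I = -22 + 0*(47/8) = -22 + 0 = -22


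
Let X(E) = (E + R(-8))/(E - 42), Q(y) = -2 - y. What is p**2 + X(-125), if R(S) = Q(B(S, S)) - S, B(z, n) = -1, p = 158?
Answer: 4169106/167 ≈ 24965.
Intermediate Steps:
R(S) = -1 - S (R(S) = (-2 - 1*(-1)) - S = (-2 + 1) - S = -1 - S)
X(E) = (7 + E)/(-42 + E) (X(E) = (E + (-1 - 1*(-8)))/(E - 42) = (E + (-1 + 8))/(-42 + E) = (E + 7)/(-42 + E) = (7 + E)/(-42 + E))
p**2 + X(-125) = 158**2 + (7 - 125)/(-42 - 125) = 24964 - 118/(-167) = 24964 - 1/167*(-118) = 24964 + 118/167 = 4169106/167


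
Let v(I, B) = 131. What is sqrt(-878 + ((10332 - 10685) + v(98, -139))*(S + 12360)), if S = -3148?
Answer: I*sqrt(2045942) ≈ 1430.4*I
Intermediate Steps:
sqrt(-878 + ((10332 - 10685) + v(98, -139))*(S + 12360)) = sqrt(-878 + ((10332 - 10685) + 131)*(-3148 + 12360)) = sqrt(-878 + (-353 + 131)*9212) = sqrt(-878 - 222*9212) = sqrt(-878 - 2045064) = sqrt(-2045942) = I*sqrt(2045942)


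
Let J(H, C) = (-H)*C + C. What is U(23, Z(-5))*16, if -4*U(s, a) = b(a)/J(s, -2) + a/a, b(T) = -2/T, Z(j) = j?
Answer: -222/55 ≈ -4.0364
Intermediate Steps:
J(H, C) = C - C*H (J(H, C) = -C*H + C = C - C*H)
U(s, a) = -¼ + 1/(2*a*(-2 + 2*s)) (U(s, a) = -((-2/a)/((-2*(1 - s))) + a/a)/4 = -((-2/a)/(-2 + 2*s) + 1)/4 = -(-2/(a*(-2 + 2*s)) + 1)/4 = -(1 - 2/(a*(-2 + 2*s)))/4 = -¼ + 1/(2*a*(-2 + 2*s)))
U(23, Z(-5))*16 = ((¼)*(1 - 1*(-5)*(-1 + 23))/(-5*(-1 + 23)))*16 = ((¼)*(-⅕)*(1 - 1*(-5)*22)/22)*16 = ((¼)*(-⅕)*(1/22)*(1 + 110))*16 = ((¼)*(-⅕)*(1/22)*111)*16 = -111/440*16 = -222/55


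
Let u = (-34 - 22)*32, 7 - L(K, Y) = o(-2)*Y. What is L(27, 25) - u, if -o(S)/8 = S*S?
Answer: 2599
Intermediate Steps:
o(S) = -8*S² (o(S) = -8*S*S = -8*S²)
L(K, Y) = 7 + 32*Y (L(K, Y) = 7 - (-8*(-2)²)*Y = 7 - (-8*4)*Y = 7 - (-32)*Y = 7 + 32*Y)
u = -1792 (u = -56*32 = -1792)
L(27, 25) - u = (7 + 32*25) - 1*(-1792) = (7 + 800) + 1792 = 807 + 1792 = 2599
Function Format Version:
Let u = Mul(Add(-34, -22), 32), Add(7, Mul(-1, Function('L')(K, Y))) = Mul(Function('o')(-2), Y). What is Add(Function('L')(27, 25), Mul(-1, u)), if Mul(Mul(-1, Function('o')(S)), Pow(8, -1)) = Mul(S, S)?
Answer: 2599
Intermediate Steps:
Function('o')(S) = Mul(-8, Pow(S, 2)) (Function('o')(S) = Mul(-8, Mul(S, S)) = Mul(-8, Pow(S, 2)))
Function('L')(K, Y) = Add(7, Mul(32, Y)) (Function('L')(K, Y) = Add(7, Mul(-1, Mul(Mul(-8, Pow(-2, 2)), Y))) = Add(7, Mul(-1, Mul(Mul(-8, 4), Y))) = Add(7, Mul(-1, Mul(-32, Y))) = Add(7, Mul(32, Y)))
u = -1792 (u = Mul(-56, 32) = -1792)
Add(Function('L')(27, 25), Mul(-1, u)) = Add(Add(7, Mul(32, 25)), Mul(-1, -1792)) = Add(Add(7, 800), 1792) = Add(807, 1792) = 2599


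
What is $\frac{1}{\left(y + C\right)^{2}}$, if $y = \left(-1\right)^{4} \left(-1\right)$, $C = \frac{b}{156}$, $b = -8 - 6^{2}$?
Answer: $\frac{1521}{2500} \approx 0.6084$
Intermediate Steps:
$b = -44$ ($b = -8 - 36 = -44$)
$C = - \frac{11}{39}$ ($C = - \frac{44}{156} = \left(-44\right) \frac{1}{156} = - \frac{11}{39} \approx -0.28205$)
$y = -1$ ($y = 1 \left(-1\right) = -1$)
$\frac{1}{\left(y + C\right)^{2}} = \frac{1}{\left(-1 - \frac{11}{39}\right)^{2}} = \frac{1}{\left(- \frac{50}{39}\right)^{2}} = \frac{1}{\frac{2500}{1521}} = \frac{1521}{2500}$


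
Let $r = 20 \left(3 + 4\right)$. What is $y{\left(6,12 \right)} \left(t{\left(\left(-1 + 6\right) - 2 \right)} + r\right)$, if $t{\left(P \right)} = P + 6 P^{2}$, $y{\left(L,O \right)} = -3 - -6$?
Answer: $591$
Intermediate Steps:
$y{\left(L,O \right)} = 3$ ($y{\left(L,O \right)} = -3 + 6 = 3$)
$r = 140$ ($r = 20 \cdot 7 = 140$)
$y{\left(6,12 \right)} \left(t{\left(\left(-1 + 6\right) - 2 \right)} + r\right) = 3 \left(\left(\left(-1 + 6\right) - 2\right) \left(1 + 6 \left(\left(-1 + 6\right) - 2\right)\right) + 140\right) = 3 \left(\left(5 - 2\right) \left(1 + 6 \left(5 - 2\right)\right) + 140\right) = 3 \left(3 \left(1 + 6 \cdot 3\right) + 140\right) = 3 \left(3 \left(1 + 18\right) + 140\right) = 3 \left(3 \cdot 19 + 140\right) = 3 \left(57 + 140\right) = 3 \cdot 197 = 591$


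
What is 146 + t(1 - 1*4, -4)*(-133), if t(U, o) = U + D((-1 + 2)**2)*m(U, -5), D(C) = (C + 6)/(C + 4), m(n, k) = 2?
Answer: 863/5 ≈ 172.60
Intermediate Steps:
D(C) = (6 + C)/(4 + C)
t(U, o) = 14/5 + U (t(U, o) = U + ((6 + (-1 + 2)**2)/(4 + (-1 + 2)**2))*2 = U + ((6 + 1**2)/(4 + 1**2))*2 = U + ((6 + 1)/(4 + 1))*2 = U + (7/5)*2 = U + 14/5 = 14/5 + U)
146 + t(1 - 1*4, -4)*(-133) = 146 + (14/5 + (1 - 1*4))*(-133) = 146 + (14/5 + (1 - 4))*(-133) = 146 + (14/5 - 3)*(-133) = 146 - 1/5*(-133) = 146 + 133/5 = 863/5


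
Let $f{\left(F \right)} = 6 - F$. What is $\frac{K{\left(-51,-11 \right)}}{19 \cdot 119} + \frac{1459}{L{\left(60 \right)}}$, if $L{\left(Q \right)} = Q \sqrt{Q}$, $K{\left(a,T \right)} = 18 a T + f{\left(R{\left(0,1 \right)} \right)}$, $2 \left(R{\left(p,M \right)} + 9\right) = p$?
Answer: $\frac{10113}{2261} + \frac{1459 \sqrt{15}}{1800} \approx 7.6121$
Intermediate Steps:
$R{\left(p,M \right)} = -9 + \frac{p}{2}$
$K{\left(a,T \right)} = 15 + 18 T a$ ($K{\left(a,T \right)} = 18 a T + \left(6 - \left(-9 + \frac{1}{2} \cdot 0\right)\right) = 18 T a + \left(6 - \left(-9 + 0\right)\right) = 18 T a + \left(6 - -9\right) = 18 T a + \left(6 + 9\right) = 18 T a + 15 = 15 + 18 T a$)
$L{\left(Q \right)} = Q^{\frac{3}{2}}$
$\frac{K{\left(-51,-11 \right)}}{19 \cdot 119} + \frac{1459}{L{\left(60 \right)}} = \frac{15 + 18 \left(-11\right) \left(-51\right)}{19 \cdot 119} + \frac{1459}{60^{\frac{3}{2}}} = \frac{15 + 10098}{2261} + \frac{1459}{120 \sqrt{15}} = 10113 \cdot \frac{1}{2261} + 1459 \frac{\sqrt{15}}{1800} = \frac{10113}{2261} + \frac{1459 \sqrt{15}}{1800}$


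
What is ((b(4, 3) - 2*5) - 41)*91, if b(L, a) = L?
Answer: -4277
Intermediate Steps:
((b(4, 3) - 2*5) - 41)*91 = ((4 - 2*5) - 41)*91 = ((4 - 10) - 41)*91 = (-6 - 41)*91 = -47*91 = -4277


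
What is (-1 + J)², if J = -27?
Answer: 784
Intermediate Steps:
(-1 + J)² = (-1 - 27)² = (-28)² = 784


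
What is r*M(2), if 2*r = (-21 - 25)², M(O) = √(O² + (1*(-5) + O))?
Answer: 1058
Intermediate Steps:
M(O) = √(-5 + O + O²) (M(O) = √(O² + (-5 + O)) = √(-5 + O + O²))
r = 1058 (r = (-21 - 25)²/2 = (½)*(-46)² = (½)*2116 = 1058)
r*M(2) = 1058*√(-5 + 2 + 2²) = 1058*√(-5 + 2 + 4) = 1058*√1 = 1058*1 = 1058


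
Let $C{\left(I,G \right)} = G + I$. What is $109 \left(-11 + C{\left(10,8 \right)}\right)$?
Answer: $763$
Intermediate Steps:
$109 \left(-11 + C{\left(10,8 \right)}\right) = 109 \left(-11 + \left(8 + 10\right)\right) = 109 \left(-11 + 18\right) = 109 \cdot 7 = 763$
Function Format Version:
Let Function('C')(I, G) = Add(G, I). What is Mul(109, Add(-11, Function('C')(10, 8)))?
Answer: 763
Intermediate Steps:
Mul(109, Add(-11, Function('C')(10, 8))) = Mul(109, Add(-11, Add(8, 10))) = Mul(109, Add(-11, 18)) = Mul(109, 7) = 763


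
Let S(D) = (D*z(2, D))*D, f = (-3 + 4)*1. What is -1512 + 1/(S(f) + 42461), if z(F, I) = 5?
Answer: -64208591/42466 ≈ -1512.0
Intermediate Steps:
f = 1 (f = 1*1 = 1)
S(D) = 5*D**2 (S(D) = (D*5)*D = (5*D)*D = 5*D**2)
-1512 + 1/(S(f) + 42461) = -1512 + 1/(5*1**2 + 42461) = -1512 + 1/(5*1 + 42461) = -1512 + 1/(5 + 42461) = -1512 + 1/42466 = -64208591/42466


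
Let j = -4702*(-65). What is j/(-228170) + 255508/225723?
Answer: -1068846013/5150321691 ≈ -0.20753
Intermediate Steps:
j = 305630
j/(-228170) + 255508/225723 = 305630/(-228170) + 255508/225723 = 305630*(-1/228170) + 255508*(1/225723) = -30563/22817 + 255508/225723 = -1068846013/5150321691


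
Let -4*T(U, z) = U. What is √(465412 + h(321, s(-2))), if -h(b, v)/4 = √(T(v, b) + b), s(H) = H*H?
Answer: 2*√(116353 - 8*√5) ≈ 682.16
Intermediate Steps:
T(U, z) = -U/4
s(H) = H²
h(b, v) = -4*√(b - v/4) (h(b, v) = -4*√(-v/4 + b) = -4*√(b - v/4))
√(465412 + h(321, s(-2))) = √(465412 - 2*√(-1*(-2)² + 4*321)) = √(465412 - 2*√(-1*4 + 1284)) = √(465412 - 2*√(-4 + 1284)) = √(465412 - 32*√5)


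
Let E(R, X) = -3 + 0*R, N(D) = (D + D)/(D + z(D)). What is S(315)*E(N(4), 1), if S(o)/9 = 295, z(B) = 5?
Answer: -7965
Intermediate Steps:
N(D) = 2*D/(5 + D) (N(D) = (D + D)/(D + 5) = (2*D)/(5 + D) = 2*D/(5 + D))
S(o) = 2655 (S(o) = 9*295 = 2655)
E(R, X) = -3 (E(R, X) = -3 + 0 = -3)
S(315)*E(N(4), 1) = 2655*(-3) = -7965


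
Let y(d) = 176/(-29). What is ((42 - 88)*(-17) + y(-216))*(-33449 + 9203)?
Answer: -545583492/29 ≈ -1.8813e+7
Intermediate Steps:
y(d) = -176/29 (y(d) = 176*(-1/29) = -176/29)
((42 - 88)*(-17) + y(-216))*(-33449 + 9203) = ((42 - 88)*(-17) - 176/29)*(-33449 + 9203) = (-46*(-17) - 176/29)*(-24246) = (782 - 176/29)*(-24246) = (22502/29)*(-24246) = -545583492/29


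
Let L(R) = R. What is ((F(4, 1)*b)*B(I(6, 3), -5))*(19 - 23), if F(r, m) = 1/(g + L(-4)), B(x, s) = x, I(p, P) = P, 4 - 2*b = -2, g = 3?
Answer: 36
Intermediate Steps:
b = 3 (b = 2 - 1/2*(-2) = 2 + 1 = 3)
F(r, m) = -1 (F(r, m) = 1/(3 - 4) = 1/(-1) = -1)
((F(4, 1)*b)*B(I(6, 3), -5))*(19 - 23) = (-1*3*3)*(19 - 23) = -3*3*(-4) = -9*(-4) = 36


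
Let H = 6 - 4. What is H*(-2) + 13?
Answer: 9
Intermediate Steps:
H = 2
H*(-2) + 13 = 2*(-2) + 13 = -4 + 13 = 9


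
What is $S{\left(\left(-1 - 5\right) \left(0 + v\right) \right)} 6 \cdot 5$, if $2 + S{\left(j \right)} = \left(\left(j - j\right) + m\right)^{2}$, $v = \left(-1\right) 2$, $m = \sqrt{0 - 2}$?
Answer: $-120$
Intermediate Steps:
$m = i \sqrt{2}$ ($m = \sqrt{-2} = i \sqrt{2} \approx 1.4142 i$)
$v = -2$
$S{\left(j \right)} = -4$ ($S{\left(j \right)} = -2 + \left(\left(j - j\right) + i \sqrt{2}\right)^{2} = -2 + \left(0 + i \sqrt{2}\right)^{2} = -2 + \left(i \sqrt{2}\right)^{2} = -2 - 2 = -4$)
$S{\left(\left(-1 - 5\right) \left(0 + v\right) \right)} 6 \cdot 5 = \left(-4\right) 6 \cdot 5 = \left(-24\right) 5 = -120$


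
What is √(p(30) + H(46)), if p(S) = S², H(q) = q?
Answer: √946 ≈ 30.757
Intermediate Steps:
√(p(30) + H(46)) = √(30² + 46) = √(900 + 46) = √946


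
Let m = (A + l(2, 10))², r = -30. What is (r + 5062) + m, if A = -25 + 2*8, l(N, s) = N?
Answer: 5081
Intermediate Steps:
A = -9 (A = -25 + 16 = -9)
m = 49 (m = (-9 + 2)² = (-7)² = 49)
(r + 5062) + m = (-30 + 5062) + 49 = 5032 + 49 = 5081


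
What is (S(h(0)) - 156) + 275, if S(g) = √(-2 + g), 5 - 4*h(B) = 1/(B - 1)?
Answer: 119 + I*√2/2 ≈ 119.0 + 0.70711*I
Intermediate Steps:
h(B) = 5/4 - 1/(4*(-1 + B)) (h(B) = 5/4 - 1/(4*(B - 1)) = 5/4 - 1/(4*(-1 + B)))
(S(h(0)) - 156) + 275 = (√(-2 + (-6 + 5*0)/(4*(-1 + 0))) - 156) + 275 = (√(-2 + (¼)*(-6 + 0)/(-1)) - 156) + 275 = (√(-2 + (¼)*(-1)*(-6)) - 156) + 275 = (√(-2 + 3/2) - 156) + 275 = (√(-½) - 156) + 275 = (I*√2/2 - 156) + 275 = (-156 + I*√2/2) + 275 = 119 + I*√2/2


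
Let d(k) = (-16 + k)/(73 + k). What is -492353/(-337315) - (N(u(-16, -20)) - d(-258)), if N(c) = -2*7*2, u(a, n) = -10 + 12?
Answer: 386160263/12480655 ≈ 30.941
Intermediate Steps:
u(a, n) = 2
d(k) = (-16 + k)/(73 + k)
N(c) = -28 (N(c) = -14*2 = -28)
-492353/(-337315) - (N(u(-16, -20)) - d(-258)) = -492353/(-337315) - (-28 - (-16 - 258)/(73 - 258)) = -492353*(-1/337315) - (-28 - (-274)/(-185)) = 492353/337315 - (-28 - (-1)*(-274)/185) = 492353/337315 - (-28 - 1*274/185) = 492353/337315 - (-28 - 274/185) = 492353/337315 - 1*(-5454/185) = 492353/337315 + 5454/185 = 386160263/12480655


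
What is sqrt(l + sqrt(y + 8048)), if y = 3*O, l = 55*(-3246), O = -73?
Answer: sqrt(-178530 + sqrt(7829)) ≈ 422.42*I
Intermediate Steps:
l = -178530
y = -219 (y = 3*(-73) = -219)
sqrt(l + sqrt(y + 8048)) = sqrt(-178530 + sqrt(-219 + 8048)) = sqrt(-178530 + sqrt(7829))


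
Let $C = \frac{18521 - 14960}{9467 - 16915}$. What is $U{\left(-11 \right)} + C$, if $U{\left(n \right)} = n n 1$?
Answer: $\frac{897647}{7448} \approx 120.52$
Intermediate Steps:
$C = - \frac{3561}{7448}$ ($C = \frac{3561}{-7448} = 3561 \left(- \frac{1}{7448}\right) = - \frac{3561}{7448} \approx -0.47812$)
$U{\left(n \right)} = n^{2}$ ($U{\left(n \right)} = n^{2} \cdot 1 = n^{2}$)
$U{\left(-11 \right)} + C = \left(-11\right)^{2} - \frac{3561}{7448} = 121 - \frac{3561}{7448} = \frac{897647}{7448}$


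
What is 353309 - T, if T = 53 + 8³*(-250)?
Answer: 481256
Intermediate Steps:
T = -127947 (T = 53 + 512*(-250) = 53 - 128000 = -127947)
353309 - T = 353309 - 1*(-127947) = 353309 + 127947 = 481256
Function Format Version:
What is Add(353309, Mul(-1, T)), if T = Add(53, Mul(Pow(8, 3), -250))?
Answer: 481256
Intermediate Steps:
T = -127947 (T = Add(53, Mul(512, -250)) = Add(53, -128000) = -127947)
Add(353309, Mul(-1, T)) = Add(353309, Mul(-1, -127947)) = Add(353309, 127947) = 481256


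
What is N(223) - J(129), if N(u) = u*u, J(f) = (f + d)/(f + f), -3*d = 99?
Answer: 2138331/43 ≈ 49729.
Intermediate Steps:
d = -33 (d = -1/3*99 = -33)
J(f) = (-33 + f)/(2*f) (J(f) = (f - 33)/(f + f) = (-33 + f)/((2*f)) = (-33 + f)*(1/(2*f)) = (-33 + f)/(2*f))
N(u) = u**2
N(223) - J(129) = 223**2 - (-33 + 129)/(2*129) = 49729 - 96/(2*129) = 49729 - 1*16/43 = 49729 - 16/43 = 2138331/43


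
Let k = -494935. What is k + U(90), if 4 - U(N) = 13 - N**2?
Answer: -486844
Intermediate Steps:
U(N) = -9 + N**2 (U(N) = 4 - (13 - N**2) = 4 + (-13 + N**2) = -9 + N**2)
k + U(90) = -494935 + (-9 + 90**2) = -494935 + (-9 + 8100) = -494935 + 8091 = -486844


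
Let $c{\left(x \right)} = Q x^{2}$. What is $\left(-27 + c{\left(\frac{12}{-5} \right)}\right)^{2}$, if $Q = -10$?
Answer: $\frac{178929}{25} \approx 7157.2$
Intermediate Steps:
$c{\left(x \right)} = - 10 x^{2}$
$\left(-27 + c{\left(\frac{12}{-5} \right)}\right)^{2} = \left(-27 - 10 \left(\frac{12}{-5}\right)^{2}\right)^{2} = \left(-27 - 10 \left(12 \left(- \frac{1}{5}\right)\right)^{2}\right)^{2} = \left(-27 - 10 \left(- \frac{12}{5}\right)^{2}\right)^{2} = \left(-27 - \frac{288}{5}\right)^{2} = \left(- \frac{423}{5}\right)^{2} = \frac{178929}{25}$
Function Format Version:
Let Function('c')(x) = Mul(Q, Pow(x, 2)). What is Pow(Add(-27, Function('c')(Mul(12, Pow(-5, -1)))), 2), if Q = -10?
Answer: Rational(178929, 25) ≈ 7157.2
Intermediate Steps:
Function('c')(x) = Mul(-10, Pow(x, 2))
Pow(Add(-27, Function('c')(Mul(12, Pow(-5, -1)))), 2) = Pow(Add(-27, Mul(-10, Pow(Mul(12, Pow(-5, -1)), 2))), 2) = Pow(Add(-27, Mul(-10, Pow(Mul(12, Rational(-1, 5)), 2))), 2) = Pow(Add(-27, Mul(-10, Pow(Rational(-12, 5), 2))), 2) = Pow(Add(-27, Mul(-10, Rational(144, 25))), 2) = Pow(Add(-27, Rational(-288, 5)), 2) = Pow(Rational(-423, 5), 2) = Rational(178929, 25)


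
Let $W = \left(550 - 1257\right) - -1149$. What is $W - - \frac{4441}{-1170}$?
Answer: $\frac{512699}{1170} \approx 438.2$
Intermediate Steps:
$W = 442$ ($W = -707 + 1149 = 442$)
$W - - \frac{4441}{-1170} = 442 - - \frac{4441}{-1170} = 442 - \left(-4441\right) \left(- \frac{1}{1170}\right) = 442 - \frac{4441}{1170} = \frac{512699}{1170}$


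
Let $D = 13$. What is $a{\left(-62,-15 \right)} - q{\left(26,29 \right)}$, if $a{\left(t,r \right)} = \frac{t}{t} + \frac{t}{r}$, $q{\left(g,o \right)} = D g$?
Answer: $- \frac{4993}{15} \approx -332.87$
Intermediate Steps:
$q{\left(g,o \right)} = 13 g$
$a{\left(t,r \right)} = 1 + \frac{t}{r}$
$a{\left(-62,-15 \right)} - q{\left(26,29 \right)} = \frac{-15 - 62}{-15} - 13 \cdot 26 = \left(- \frac{1}{15}\right) \left(-77\right) - 338 = \frac{77}{15} - 338 = - \frac{4993}{15}$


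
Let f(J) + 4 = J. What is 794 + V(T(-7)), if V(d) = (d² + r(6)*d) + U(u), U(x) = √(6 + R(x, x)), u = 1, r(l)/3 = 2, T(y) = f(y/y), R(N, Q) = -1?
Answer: 785 + √5 ≈ 787.24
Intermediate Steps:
f(J) = -4 + J
T(y) = -3 (T(y) = -4 + y/y = -4 + 1 = -3)
r(l) = 6 (r(l) = 3*2 = 6)
U(x) = √5 (U(x) = √(6 - 1) = √5)
V(d) = √5 + d² + 6*d (V(d) = (d² + 6*d) + √5 = √5 + d² + 6*d)
794 + V(T(-7)) = 794 + (√5 + (-3)² + 6*(-3)) = 794 + (√5 + 9 - 18) = 794 + (-9 + √5) = 785 + √5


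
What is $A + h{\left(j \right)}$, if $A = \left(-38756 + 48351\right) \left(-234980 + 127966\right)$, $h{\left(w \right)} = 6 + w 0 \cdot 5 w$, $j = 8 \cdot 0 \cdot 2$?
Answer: $-1026799324$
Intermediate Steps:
$j = 0$ ($j = 0 \cdot 2 = 0$)
$h{\left(w \right)} = 6$ ($h{\left(w \right)} = 6 + 0 \cdot 5 w = 6 + 0 w = 6 + 0 = 6$)
$A = -1026799330$ ($A = 9595 \left(-107014\right) = -1026799330$)
$A + h{\left(j \right)} = -1026799330 + 6 = -1026799324$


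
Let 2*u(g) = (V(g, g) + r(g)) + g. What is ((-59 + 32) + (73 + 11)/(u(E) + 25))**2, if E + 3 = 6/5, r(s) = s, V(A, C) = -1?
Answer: 27973521/51529 ≈ 542.87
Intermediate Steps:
E = -9/5 (E = -3 + 6/5 = -9/5 ≈ -1.8000)
u(g) = -1/2 + g (u(g) = ((-1 + g) + g)/2 = (-1 + 2*g)/2 = -1/2 + g)
((-59 + 32) + (73 + 11)/(u(E) + 25))**2 = ((-59 + 32) + (73 + 11)/((-1/2 - 9/5) + 25))**2 = (-27 + 84/(-23/10 + 25))**2 = (-27 + 84/(227/10))**2 = (-27 + 84*(10/227))**2 = (-27 + 840/227)**2 = (-5289/227)**2 = 27973521/51529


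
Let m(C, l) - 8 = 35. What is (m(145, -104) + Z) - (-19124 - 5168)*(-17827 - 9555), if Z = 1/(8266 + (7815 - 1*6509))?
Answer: -6366945031571/9572 ≈ -6.6516e+8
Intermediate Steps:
m(C, l) = 43 (m(C, l) = 8 + 35 = 43)
Z = 1/9572 (Z = 1/(8266 + (7815 - 6509)) = 1/(8266 + 1306) = 1/9572 ≈ 0.00010447)
(m(145, -104) + Z) - (-19124 - 5168)*(-17827 - 9555) = (43 + 1/9572) - (-19124 - 5168)*(-17827 - 9555) = 411597/9572 - (-24292)*(-27382) = 411597/9572 - 1*665163544 = 411597/9572 - 665163544 = -6366945031571/9572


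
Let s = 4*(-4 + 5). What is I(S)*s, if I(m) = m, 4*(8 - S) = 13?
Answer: 19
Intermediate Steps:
S = 19/4 (S = 8 - ¼*13 = 8 - 13/4 = 19/4 ≈ 4.7500)
s = 4 (s = 4*1 = 4)
I(S)*s = (19/4)*4 = 19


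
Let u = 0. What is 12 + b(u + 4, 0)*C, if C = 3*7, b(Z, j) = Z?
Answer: 96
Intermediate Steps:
C = 21
12 + b(u + 4, 0)*C = 12 + (0 + 4)*21 = 12 + 4*21 = 12 + 84 = 96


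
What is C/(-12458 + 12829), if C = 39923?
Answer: 39923/371 ≈ 107.61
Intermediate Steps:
C/(-12458 + 12829) = 39923/(-12458 + 12829) = 39923/371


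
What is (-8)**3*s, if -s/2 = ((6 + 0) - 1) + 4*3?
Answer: 17408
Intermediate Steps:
s = -34 (s = -2*(((6 + 0) - 1) + 4*3) = -2*((6 - 1) + 12) = -2*(5 + 12) = -2*17 = -34)
(-8)**3*s = (-8)**3*(-34) = -512*(-34) = 17408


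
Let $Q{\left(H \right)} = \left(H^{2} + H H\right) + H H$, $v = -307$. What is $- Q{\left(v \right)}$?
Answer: $-282747$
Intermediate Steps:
$Q{\left(H \right)} = 3 H^{2}$ ($Q{\left(H \right)} = \left(H^{2} + H^{2}\right) + H^{2} = 2 H^{2} + H^{2} = 3 H^{2}$)
$- Q{\left(v \right)} = - 3 \left(-307\right)^{2} = - 3 \cdot 94249 = \left(-1\right) 282747 = -282747$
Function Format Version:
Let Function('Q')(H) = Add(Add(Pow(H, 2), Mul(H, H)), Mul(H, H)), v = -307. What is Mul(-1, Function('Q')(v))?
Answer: -282747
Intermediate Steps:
Function('Q')(H) = Mul(3, Pow(H, 2)) (Function('Q')(H) = Add(Add(Pow(H, 2), Pow(H, 2)), Pow(H, 2)) = Add(Mul(2, Pow(H, 2)), Pow(H, 2)) = Mul(3, Pow(H, 2)))
Mul(-1, Function('Q')(v)) = Mul(-1, Mul(3, Pow(-307, 2))) = Mul(-1, Mul(3, 94249)) = Mul(-1, 282747) = -282747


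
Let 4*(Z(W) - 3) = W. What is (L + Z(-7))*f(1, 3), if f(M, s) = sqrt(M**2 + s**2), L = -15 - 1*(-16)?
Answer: 9*sqrt(10)/4 ≈ 7.1151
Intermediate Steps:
Z(W) = 3 + W/4
L = 1 (L = -15 + 16 = 1)
(L + Z(-7))*f(1, 3) = (1 + (3 + (1/4)*(-7)))*sqrt(1**2 + 3**2) = (1 + (3 - 7/4))*sqrt(1 + 9) = (1 + 5/4)*sqrt(10) = 9*sqrt(10)/4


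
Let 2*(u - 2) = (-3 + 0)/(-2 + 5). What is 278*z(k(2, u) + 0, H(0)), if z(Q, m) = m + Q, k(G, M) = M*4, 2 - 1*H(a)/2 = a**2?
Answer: 2780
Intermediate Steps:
H(a) = 4 - 2*a**2
u = 3/2 (u = 2 + ((-3 + 0)/(-2 + 5))/2 = 2 + (-3/3)/2 = 2 + (-3*1/3)/2 = 2 + (1/2)*(-1) = 2 - 1/2 = 3/2 ≈ 1.5000)
k(G, M) = 4*M
z(Q, m) = Q + m
278*z(k(2, u) + 0, H(0)) = 278*((4*(3/2) + 0) + (4 - 2*0**2)) = 278*((6 + 0) + (4 - 2*0)) = 278*(6 + (4 + 0)) = 278*(6 + 4) = 278*10 = 2780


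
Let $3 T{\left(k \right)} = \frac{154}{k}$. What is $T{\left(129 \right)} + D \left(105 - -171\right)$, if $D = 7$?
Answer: $\frac{747838}{387} \approx 1932.4$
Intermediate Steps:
$T{\left(k \right)} = \frac{154}{3 k}$ ($T{\left(k \right)} = \frac{154 \frac{1}{k}}{3} = \frac{154}{3 k}$)
$T{\left(129 \right)} + D \left(105 - -171\right) = \frac{154}{3 \cdot 129} + 7 \left(105 - -171\right) = \frac{154}{3} \cdot \frac{1}{129} + 7 \left(105 + 171\right) = \frac{154}{387} + 7 \cdot 276 = \frac{154}{387} + 1932 = \frac{747838}{387}$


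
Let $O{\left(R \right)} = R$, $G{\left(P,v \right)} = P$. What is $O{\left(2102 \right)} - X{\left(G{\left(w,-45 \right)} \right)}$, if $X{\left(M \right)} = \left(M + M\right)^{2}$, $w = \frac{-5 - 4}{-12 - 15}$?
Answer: $\frac{18914}{9} \approx 2101.6$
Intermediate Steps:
$w = \frac{1}{3}$ ($w = - \frac{9}{-27} = \left(-9\right) \left(- \frac{1}{27}\right) = \frac{1}{3} \approx 0.33333$)
$X{\left(M \right)} = 4 M^{2}$ ($X{\left(M \right)} = \left(2 M\right)^{2} = 4 M^{2}$)
$O{\left(2102 \right)} - X{\left(G{\left(w,-45 \right)} \right)} = 2102 - \frac{4}{9} = \frac{18914}{9}$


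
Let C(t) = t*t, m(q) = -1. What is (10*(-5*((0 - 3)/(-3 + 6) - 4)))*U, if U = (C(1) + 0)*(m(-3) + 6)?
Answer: 1250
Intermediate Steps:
C(t) = t**2
U = 5 (U = (1**2 + 0)*(-1 + 6) = (1 + 0)*5 = 1*5 = 5)
(10*(-5*((0 - 3)/(-3 + 6) - 4)))*U = (10*(-5*((0 - 3)/(-3 + 6) - 4)))*5 = (10*(-5*(-3/3 - 4)))*5 = (10*(-5*(-3*1/3 - 4)))*5 = (10*(-5*(-1 - 4)))*5 = (10*(-5*(-5)))*5 = (10*25)*5 = 250*5 = 1250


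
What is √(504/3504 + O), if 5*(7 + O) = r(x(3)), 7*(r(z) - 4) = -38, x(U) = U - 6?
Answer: 3*I*√828842/1022 ≈ 2.6724*I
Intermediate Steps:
x(U) = -6 + U
r(z) = -10/7 (r(z) = 4 + (⅐)*(-38) = 4 - 38/7 = -10/7)
O = -51/7 (O = -7 + (⅕)*(-10/7) = -7 - 2/7 = -51/7 ≈ -7.2857)
√(504/3504 + O) = √(504/3504 - 51/7) = √(504*(1/3504) - 51/7) = √(21/146 - 51/7) = √(-7299/1022) = 3*I*√828842/1022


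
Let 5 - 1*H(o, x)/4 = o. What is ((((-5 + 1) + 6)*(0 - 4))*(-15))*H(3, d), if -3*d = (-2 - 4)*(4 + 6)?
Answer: 960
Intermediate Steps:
d = 20 (d = -(-2 - 4)*(4 + 6)/3 = -(-2)*10 = -⅓*(-60) = 20)
H(o, x) = 20 - 4*o
((((-5 + 1) + 6)*(0 - 4))*(-15))*H(3, d) = ((((-5 + 1) + 6)*(0 - 4))*(-15))*(20 - 4*3) = (((-4 + 6)*(-4))*(-15))*(20 - 12) = ((2*(-4))*(-15))*8 = -8*(-15)*8 = 120*8 = 960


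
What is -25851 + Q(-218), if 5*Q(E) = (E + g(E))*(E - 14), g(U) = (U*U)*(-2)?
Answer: 21972457/5 ≈ 4.3945e+6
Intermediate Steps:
g(U) = -2*U² (g(U) = U²*(-2) = -2*U²)
Q(E) = (-14 + E)*(E - 2*E²)/5 (Q(E) = ((E - 2*E²)*(E - 14))/5 = ((E - 2*E²)*(-14 + E))/5 = ((-14 + E)*(E - 2*E²))/5 = (-14 + E)*(E - 2*E²)/5)
-25851 + Q(-218) = -25851 + (⅕)*(-218)*(-14 - 2*(-218)² + 29*(-218)) = -25851 + (⅕)*(-218)*(-14 - 2*47524 - 6322) = -25851 + (⅕)*(-218)*(-14 - 95048 - 6322) = -25851 + (⅕)*(-218)*(-101384) = -25851 + 22101712/5 = 21972457/5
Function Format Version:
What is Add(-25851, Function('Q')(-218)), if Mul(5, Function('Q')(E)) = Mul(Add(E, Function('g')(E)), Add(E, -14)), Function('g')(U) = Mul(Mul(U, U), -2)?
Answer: Rational(21972457, 5) ≈ 4.3945e+6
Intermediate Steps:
Function('g')(U) = Mul(-2, Pow(U, 2)) (Function('g')(U) = Mul(Pow(U, 2), -2) = Mul(-2, Pow(U, 2)))
Function('Q')(E) = Mul(Rational(1, 5), Add(-14, E), Add(E, Mul(-2, Pow(E, 2)))) (Function('Q')(E) = Mul(Rational(1, 5), Mul(Add(E, Mul(-2, Pow(E, 2))), Add(E, -14))) = Mul(Rational(1, 5), Mul(Add(E, Mul(-2, Pow(E, 2))), Add(-14, E))) = Mul(Rational(1, 5), Mul(Add(-14, E), Add(E, Mul(-2, Pow(E, 2))))) = Mul(Rational(1, 5), Add(-14, E), Add(E, Mul(-2, Pow(E, 2)))))
Add(-25851, Function('Q')(-218)) = Add(-25851, Mul(Rational(1, 5), -218, Add(-14, Mul(-2, Pow(-218, 2)), Mul(29, -218)))) = Add(-25851, Mul(Rational(1, 5), -218, Add(-14, Mul(-2, 47524), -6322))) = Add(-25851, Mul(Rational(1, 5), -218, Add(-14, -95048, -6322))) = Add(-25851, Mul(Rational(1, 5), -218, -101384)) = Add(-25851, Rational(22101712, 5)) = Rational(21972457, 5)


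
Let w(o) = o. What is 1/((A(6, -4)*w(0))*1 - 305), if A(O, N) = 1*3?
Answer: -1/305 ≈ -0.0032787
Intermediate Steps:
A(O, N) = 3
1/((A(6, -4)*w(0))*1 - 305) = 1/((3*0)*1 - 305) = 1/(0*1 - 305) = 1/(0 - 305) = 1/(-305) = -1/305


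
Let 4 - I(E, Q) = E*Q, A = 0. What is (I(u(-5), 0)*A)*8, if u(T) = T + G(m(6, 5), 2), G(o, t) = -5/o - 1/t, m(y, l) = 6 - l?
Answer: 0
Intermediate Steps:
G(o, t) = -1/t - 5/o
u(T) = -11/2 + T (u(T) = T + (-1/2 - 5/(6 - 1*5)) = T + (-1*1/2 - 5/(6 - 5)) = T + (-1/2 - 5/1) = T + (-1/2 - 5*1) = T + (-1/2 - 5) = T - 11/2 = -11/2 + T)
I(E, Q) = 4 - E*Q
(I(u(-5), 0)*A)*8 = ((4 - 1*(-11/2 - 5)*0)*0)*8 = ((4 - 1*(-21/2)*0)*0)*8 = ((4 + 0)*0)*8 = (4*0)*8 = 0*8 = 0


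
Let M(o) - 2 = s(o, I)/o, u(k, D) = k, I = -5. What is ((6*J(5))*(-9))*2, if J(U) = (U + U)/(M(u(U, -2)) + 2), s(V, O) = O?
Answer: -360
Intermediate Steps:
M(o) = 2 - 5/o
J(U) = 2*U/(4 - 5/U) (J(U) = (U + U)/((2 - 5/U) + 2) = (2*U)/(4 - 5/U) = 2*U/(4 - 5/U))
((6*J(5))*(-9))*2 = ((6*(2*5²/(-5 + 4*5)))*(-9))*2 = ((6*(2*25/(-5 + 20)))*(-9))*2 = ((6*(2*25/15))*(-9))*2 = ((6*(2*25*(1/15)))*(-9))*2 = ((6*(10/3))*(-9))*2 = (20*(-9))*2 = -180*2 = -360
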